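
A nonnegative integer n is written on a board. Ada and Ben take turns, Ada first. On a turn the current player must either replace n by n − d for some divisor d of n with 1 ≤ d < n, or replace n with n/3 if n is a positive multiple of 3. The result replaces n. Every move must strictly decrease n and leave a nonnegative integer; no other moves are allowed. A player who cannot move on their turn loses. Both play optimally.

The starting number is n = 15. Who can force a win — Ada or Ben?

Ben wins.

Positions with no move are L. A position that does have a move is losing for the player to move precisely when every available move leads to a winning position for the opponent. Fill in the labels:
n=0: no move → L
n=1: no move → L
n=2: W (go to 1, an L position)
n=3: W (go to 1, an L position)
n=4: L (options 2(W), 3(W) are all W)
n=5: W (go to 4, an L position)
n=6: W (go to 4, an L position)
n=7: L (sole option 6(W) is W)
n=8: W (go to 4, an L position)
n=9: L (options 3(W), 6(W), 8(W) are all W)
n=10: W (go to 9, an L position)
n=11: L (sole option 10(W) is W)
n=12: W (go to 4, an L position)
n=13: L (sole option 12(W) is W)
n=14: W (go to 7, an L position)
n=15: L (options 5(W), 10(W), 12(W), 14(W) are all W)
Every move from 15 reaches a W position, so the mover loses.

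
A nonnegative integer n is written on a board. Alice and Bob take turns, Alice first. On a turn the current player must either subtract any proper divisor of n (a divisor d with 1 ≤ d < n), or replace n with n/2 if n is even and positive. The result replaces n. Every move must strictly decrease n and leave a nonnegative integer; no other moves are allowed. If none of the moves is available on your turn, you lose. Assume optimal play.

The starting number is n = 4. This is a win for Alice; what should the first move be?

Positions with no move are L. A position that does have a move is losing for the player to move precisely when every available move leads to a winning position for the opponent. Fill in the labels:
n=0: no move → L
n=1: no move → L
n=2: →1(L), so W
n=3: →2(W) only, which is W, so L
n=4: →3(L), so W
From 4, the L positions reachable in one move are: 3.

Move to 3.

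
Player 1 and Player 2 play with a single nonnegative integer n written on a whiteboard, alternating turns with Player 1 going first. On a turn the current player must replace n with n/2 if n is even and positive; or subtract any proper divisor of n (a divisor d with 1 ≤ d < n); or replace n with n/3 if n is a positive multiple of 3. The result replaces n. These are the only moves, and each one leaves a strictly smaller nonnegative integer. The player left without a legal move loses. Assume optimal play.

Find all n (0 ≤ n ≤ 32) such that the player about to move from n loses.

Label each position W (a win for the player to move) or L (a loss). A position with no legal move is L; any other position is W exactly when some move reaches an L, and L when every move reaches a W.
n=0: no move → L
n=1: no move → L
n=2: can move to 1, which is L ⇒ W
n=3: can move to 1, which is L ⇒ W
n=4: moves to 2(W), 3(W); every one is W ⇒ L
n=5: can move to 4, which is L ⇒ W
n=6: can move to 4, which is L ⇒ W
n=7: the only move is to 6(W), a W ⇒ L
n=8: can move to 4, which is L ⇒ W
n=9: moves to 3(W), 6(W), 8(W); every one is W ⇒ L
n=10: can move to 9, which is L ⇒ W
n=11: the only move is to 10(W), a W ⇒ L
n=12: can move to 4, which is L ⇒ W
n=13: the only move is to 12(W), a W ⇒ L
n=14: can move to 7, which is L ⇒ W
n=15: moves to 5(W), 10(W), 12(W), 14(W); every one is W ⇒ L
n=16: can move to 15, which is L ⇒ W
n=17: the only move is to 16(W), a W ⇒ L
n=18: can move to 9, which is L ⇒ W
n=19: the only move is to 18(W), a W ⇒ L
n=20: can move to 15, which is L ⇒ W
n=21: can move to 7, which is L ⇒ W
n=22: can move to 11, which is L ⇒ W
n=23: the only move is to 22(W), a W ⇒ L
n=24: can move to 23, which is L ⇒ W
n=25: moves to 20(W), 24(W); every one is W ⇒ L
n=26: can move to 13, which is L ⇒ W
n=27: can move to 9, which is L ⇒ W
n=28: moves to 14(W), 21(W), 24(W), 26(W), 27(W); every one is W ⇒ L
n=29: can move to 28, which is L ⇒ W
n=30: can move to 15, which is L ⇒ W
n=31: the only move is to 30(W), a W ⇒ L
n=32: can move to 28, which is L ⇒ W
Reading off the rows marked L gives the requested list; there are 14 such values of n.

0, 1, 4, 7, 9, 11, 13, 15, 17, 19, 23, 25, 28, 31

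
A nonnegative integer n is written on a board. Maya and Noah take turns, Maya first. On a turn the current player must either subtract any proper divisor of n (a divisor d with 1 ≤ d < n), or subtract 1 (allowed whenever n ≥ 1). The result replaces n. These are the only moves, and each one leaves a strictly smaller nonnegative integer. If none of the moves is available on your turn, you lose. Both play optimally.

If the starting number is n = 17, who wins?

Positions with no move are L. A position that does have a move is losing for the player to move precisely when every available move leads to a winning position for the opponent. Fill in the labels:
n=0: no move → L
n=1: →0(L), so W
n=2: →1(W) only, which is W, so L
n=3: →2(L), so W
n=4: →2(L), so W
n=5: →4(W) only, which is W, so L
n=6: →5(L), so W
n=7: →6(W) only, which is W, so L
n=8: →7(L), so W
n=9: →6(W), 8(W) — all W, so L
n=10: →5(L), so W
n=11: →10(W) only, which is W, so L
n=12: →9(L), so W
n=13: →12(W) only, which is W, so L
n=14: →7(L), so W
n=15: →10(W), 12(W), 14(W) — all W, so L
n=16: →15(L), so W
n=17: →16(W) only, which is W, so L
The starting position 17 is L: whatever Maya does, the opponent receives a W position.

Noah wins.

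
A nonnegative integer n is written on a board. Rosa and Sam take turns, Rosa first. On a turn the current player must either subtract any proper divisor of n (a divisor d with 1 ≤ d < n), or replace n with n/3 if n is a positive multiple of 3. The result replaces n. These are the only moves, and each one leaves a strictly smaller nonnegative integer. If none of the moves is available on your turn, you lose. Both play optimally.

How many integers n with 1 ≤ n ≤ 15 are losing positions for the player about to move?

7

Compute win/loss labels from the base case upward. A position with no move is L. Any other position is W if it can reach an L in one move, else L.
n=0: no move → L
n=1: no move → L
n=2: reaches L-position 1 → W
n=3: reaches L-position 1 → W
n=4: only reaches 2(W), 3(W), all W → L
n=5: reaches L-position 4 → W
n=6: reaches L-position 4 → W
n=7: only reaches 6(W), which is W → L
n=8: reaches L-position 4 → W
n=9: only reaches 3(W), 6(W), 8(W), all W → L
n=10: reaches L-position 9 → W
n=11: only reaches 10(W), which is W → L
n=12: reaches L-position 4 → W
n=13: only reaches 12(W), which is W → L
n=14: reaches L-position 7 → W
n=15: only reaches 5(W), 10(W), 12(W), 14(W), all W → L
L entries with 1 ≤ n ≤ 15 (n=0 is outside the asked range and is not counted): n = 1, 4, 7, 9, 11, 13, 15; that makes 7.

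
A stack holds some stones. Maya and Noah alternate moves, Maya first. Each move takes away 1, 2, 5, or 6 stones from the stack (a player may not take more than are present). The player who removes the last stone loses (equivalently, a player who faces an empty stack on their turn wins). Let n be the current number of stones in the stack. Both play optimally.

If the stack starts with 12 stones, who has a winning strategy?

Maya wins.

Positions with no move are W. A position that does have a move is losing for the player to move precisely when every available move leads to a winning position for the opponent. Fill in the labels:
n=0: no move; the opponent has just taken the last stone and therefore loses → W
n=1: L (sole option 0(W) is W)
n=2: W (go to 1, an L position)
n=3: W (go to 1, an L position)
n=4: L (options 3(W), 2(W) are all W)
n=5: W (go to 4, an L position)
n=6: W (go to 4, an L position)
n=7: W (go to 1, an L position)
n=8: L (options 7(W), 6(W), 3(W), 2(W) are all W)
n=9: W (go to 8, an L position)
n=10: W (go to 8, an L position)
n=11: L (options 10(W), 9(W), 6(W), 5(W) are all W)
n=12: W (go to 11, an L position)
From 12 Maya can remove 1, leaving 11, reaching an L position.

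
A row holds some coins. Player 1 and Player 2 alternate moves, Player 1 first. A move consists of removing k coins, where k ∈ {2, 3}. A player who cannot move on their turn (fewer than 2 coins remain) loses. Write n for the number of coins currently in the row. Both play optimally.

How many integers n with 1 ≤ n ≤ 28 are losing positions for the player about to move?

11

Positions with no move are L. A position that does have a move is losing for the player to move precisely when every available move leads to a winning position for the opponent. Fill in the labels:
n=0: no move → L
n=1: no move → L
n=2: can move to 0, which is L ⇒ W
n=3: can move to 1, which is L ⇒ W
n=4: can move to 1, which is L ⇒ W
n=5: moves to 3(W), 2(W); every one is W ⇒ L
n=6: moves to 4(W), 3(W); every one is W ⇒ L
n=7: can move to 5, which is L ⇒ W
n=8: can move to 6, which is L ⇒ W
n=9: can move to 6, which is L ⇒ W
n=10: moves to 8(W), 7(W); every one is W ⇒ L
n=11: moves to 9(W), 8(W); every one is W ⇒ L
n=12: can move to 10, which is L ⇒ W
n=13: can move to 11, which is L ⇒ W
n=14: can move to 11, which is L ⇒ W
n=15: moves to 13(W), 12(W); every one is W ⇒ L
n=16: moves to 14(W), 13(W); every one is W ⇒ L
n=17: can move to 15, which is L ⇒ W
n=18: can move to 16, which is L ⇒ W
n=19: can move to 16, which is L ⇒ W
n=20: moves to 18(W), 17(W); every one is W ⇒ L
n=21: moves to 19(W), 18(W); every one is W ⇒ L
n=22: can move to 20, which is L ⇒ W
n=23: can move to 21, which is L ⇒ W
n=24: can move to 21, which is L ⇒ W
n=25: moves to 23(W), 22(W); every one is W ⇒ L
n=26: moves to 24(W), 23(W); every one is W ⇒ L
n=27: can move to 25, which is L ⇒ W
n=28: can move to 26, which is L ⇒ W
L entries with 1 ≤ n ≤ 28 (n=0 is outside the asked range and is not counted): n = 1, 5, 6, 10, 11, 15, 16, 20, 21, 25, 26; that makes 11.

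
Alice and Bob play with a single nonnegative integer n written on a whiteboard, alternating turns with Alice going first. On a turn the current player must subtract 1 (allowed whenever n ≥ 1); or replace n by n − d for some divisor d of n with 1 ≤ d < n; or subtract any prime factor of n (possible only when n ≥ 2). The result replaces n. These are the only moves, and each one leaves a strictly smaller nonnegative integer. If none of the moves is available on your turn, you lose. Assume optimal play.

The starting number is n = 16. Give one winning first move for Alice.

Classify positions by backward induction: terminal positions (no move available) are L. From any other position, the mover wins iff some move reaches an L.
n=0: no move → L
n=1: can move to 0, which is L ⇒ W
n=2: can move to 0, which is L ⇒ W
n=3: can move to 0, which is L ⇒ W
n=4: moves to 2(W), 3(W); every one is W ⇒ L
n=5: can move to 0, which is L ⇒ W
n=6: can move to 4, which is L ⇒ W
n=7: can move to 0, which is L ⇒ W
n=8: can move to 4, which is L ⇒ W
n=9: moves to 6(W), 8(W); every one is W ⇒ L
n=10: can move to 9, which is L ⇒ W
n=11: can move to 0, which is L ⇒ W
n=12: can move to 9, which is L ⇒ W
n=13: can move to 0, which is L ⇒ W
n=14: moves to 7(W), 12(W), 13(W); every one is W ⇒ L
n=15: can move to 14, which is L ⇒ W
n=16: can move to 14, which is L ⇒ W
From 16, the L positions reachable in one move are: 14.

Move to 14.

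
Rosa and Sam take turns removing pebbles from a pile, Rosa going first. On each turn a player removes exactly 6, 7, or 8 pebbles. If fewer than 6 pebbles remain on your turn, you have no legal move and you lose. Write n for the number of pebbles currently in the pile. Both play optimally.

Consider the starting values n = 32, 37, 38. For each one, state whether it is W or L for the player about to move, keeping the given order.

32: L, 37: W, 38: W

Positions with no move are L. A position that does have a move is losing for the player to move precisely when every available move leads to a winning position for the opponent. Fill in the labels:
n=0: no move → L
n=1: no move → L
n=2: no move → L
n=3: no move → L
n=4: no move → L
n=5: no move → L
n=6: reaches L-position 0 → W
n=7: reaches L-position 1 → W
n=8: reaches L-position 2 → W
n=9: reaches L-position 3 → W
n=10: reaches L-position 4 → W
n=11: reaches L-position 5 → W
n=12: reaches L-position 5 → W
n=13: reaches L-position 5 → W
n=14: only reaches 8(W), 7(W), 6(W), all W → L
n=15: only reaches 9(W), 8(W), 7(W), all W → L
n=16: only reaches 10(W), 9(W), 8(W), all W → L
n=17: only reaches 11(W), 10(W), 9(W), all W → L
n=18: only reaches 12(W), 11(W), 10(W), all W → L
n=19: only reaches 13(W), 12(W), 11(W), all W → L
n=20: reaches L-position 14 → W
n=21: reaches L-position 15 → W
n=22: reaches L-position 16 → W
n=23: reaches L-position 17 → W
n=24: reaches L-position 18 → W
n=25: reaches L-position 19 → W
n=26: reaches L-position 19 → W
n=27: reaches L-position 19 → W
n=28: only reaches 22(W), 21(W), 20(W), all W → L
n=29: only reaches 23(W), 22(W), 21(W), all W → L
n=30: only reaches 24(W), 23(W), 22(W), all W → L
n=31: only reaches 25(W), 24(W), 23(W), all W → L
n=32: only reaches 26(W), 25(W), 24(W), all W → L
n=33: only reaches 27(W), 26(W), 25(W), all W → L
n=34: reaches L-position 28 → W
n=35: reaches L-position 29 → W
n=36: reaches L-position 30 → W
n=37: reaches L-position 31 → W
n=38: reaches L-position 32 → W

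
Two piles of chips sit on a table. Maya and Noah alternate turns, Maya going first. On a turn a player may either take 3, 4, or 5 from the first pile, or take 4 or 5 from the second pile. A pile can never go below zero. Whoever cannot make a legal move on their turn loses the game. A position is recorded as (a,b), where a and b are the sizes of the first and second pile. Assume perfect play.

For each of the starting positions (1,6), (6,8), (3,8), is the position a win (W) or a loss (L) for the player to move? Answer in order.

Compute win/loss labels from the base case upward. A position with no move is L. Any other position is W if it can reach an L in one move, else L.
No move ever increases a pile, so every position that can arise here has a ≤ 6 and b ≤ 8; it is enough to label the cells with 0 ≤ a ≤ 6 and 0 ≤ b ≤ 8.
Every move lowers a or b (never raises either), so fill the grid row by row in increasing a, and left to right within a row: each cell's successors are then already labelled.
      b=0  b=1  b=2  b=3  b=4  b=5  b=6  b=7  b=8
a=0:    L    L    L    L    W    W    W    W    W
a=1:    L    L    L    L    W    W    W    W    W
a=2:    L    L    L    L    W    W    W    W    W
a=3:    W    W    W    W    L    L    L    L    W
a=4:    W    W    W    W    L    L    L    L    W
a=5:    W    W    W    W    L    L    L    L    W
a=6:    W    W    W    W    W    W    W    W    L
Cells with no legal move (terminal, hence L): (0,0), (0,1), (0,2), (0,3), (1,0), (1,1), (1,2), (1,3), (2,0), (2,1), (2,2), (2,3).
The remaining L cells, each justified by listing all of its moves:
(3,4): only reaches (0,4)(W), (3,0)(W), all W → L
(3,5): only reaches (0,5)(W), (3,1)(W), (3,0)(W), all W → L
(3,6): only reaches (0,6)(W), (3,2)(W), (3,1)(W), all W → L
(3,7): only reaches (0,7)(W), (3,3)(W), (3,2)(W), all W → L
(4,4): only reaches (1,4)(W), (0,4)(W), (4,0)(W), all W → L
(4,5): only reaches (1,5)(W), (0,5)(W), (4,1)(W), (4,0)(W), all W → L
(4,6): only reaches (1,6)(W), (0,6)(W), (4,2)(W), (4,1)(W), all W → L
(4,7): only reaches (1,7)(W), (0,7)(W), (4,3)(W), (4,2)(W), all W → L
(5,4): only reaches (2,4)(W), (1,4)(W), (0,4)(W), (5,0)(W), all W → L
(5,5): only reaches (2,5)(W), (1,5)(W), (0,5)(W), (5,1)(W), (5,0)(W), all W → L
(5,6): only reaches (2,6)(W), (1,6)(W), (0,6)(W), (5,2)(W), (5,1)(W), all W → L
(5,7): only reaches (2,7)(W), (1,7)(W), (0,7)(W), (5,3)(W), (5,2)(W), all W → L
(6,8): only reaches (3,8)(W), (2,8)(W), (1,8)(W), (6,4)(W), (6,3)(W), all W → L
Every other cell has at least one move into one of the L cells above, so it is W.
(1,6): the move to (1,2) reaches an L cell, so W
(6,8): one of the L cells justified above, so L
(3,8): the move to (3,4) reaches an L cell, so W

(1,6): W, (6,8): L, (3,8): W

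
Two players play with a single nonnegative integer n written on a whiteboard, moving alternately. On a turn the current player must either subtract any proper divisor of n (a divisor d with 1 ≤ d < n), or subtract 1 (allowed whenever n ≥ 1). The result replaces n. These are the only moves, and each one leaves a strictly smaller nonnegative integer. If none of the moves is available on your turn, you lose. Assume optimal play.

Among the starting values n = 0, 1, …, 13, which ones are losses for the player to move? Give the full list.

0, 2, 5, 7, 9, 11, 13

Work bottom-up. With no move the player to move loses. Otherwise the position is W if at least one move leads to an L position for the opponent, and L if every move leads to a W.
n=0: no move → L
n=1: →0(L), so W
n=2: →1(W) only, which is W, so L
n=3: →2(L), so W
n=4: →2(L), so W
n=5: →4(W) only, which is W, so L
n=6: →5(L), so W
n=7: →6(W) only, which is W, so L
n=8: →7(L), so W
n=9: →6(W), 8(W) — all W, so L
n=10: →5(L), so W
n=11: →10(W) only, which is W, so L
n=12: →9(L), so W
n=13: →12(W) only, which is W, so L
The losing starting values of n are exactly the entries labelled L in this table (7 of them).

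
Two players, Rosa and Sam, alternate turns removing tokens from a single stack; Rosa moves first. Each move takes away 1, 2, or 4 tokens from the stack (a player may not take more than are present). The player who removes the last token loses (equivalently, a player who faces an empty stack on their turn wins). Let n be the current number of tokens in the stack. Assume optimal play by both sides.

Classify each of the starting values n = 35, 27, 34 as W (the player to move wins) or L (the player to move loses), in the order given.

Work bottom-up. With no move the player to move wins. Otherwise the position is W if at least one move leads to an L position for the opponent, and L if every move leads to a W.
n=0: no move; the opponent has just taken the last token and therefore loses → W
n=1: L (sole option 0(W) is W)
n=2: W (go to 1, an L position)
n=3: W (go to 1, an L position)
n=4: L (options 3(W), 2(W), 0(W) are all W)
n=5: W (go to 4, an L position)
n=6: W (go to 4, an L position)
n=7: L (options 6(W), 5(W), 3(W) are all W)
n=8: W (go to 7, an L position)
n=9: W (go to 7, an L position)
n=10: L (options 9(W), 8(W), 6(W) are all W)
n=11: W (go to 10, an L position)
n=12: W (go to 10, an L position)
n=13: L (options 12(W), 11(W), 9(W) are all W)
n=14: W (go to 13, an L position)
n=15: W (go to 13, an L position)
n=16: L (options 15(W), 14(W), 12(W) are all W)
n=17: W (go to 16, an L position)
n=18: W (go to 16, an L position)
n=19: L (options 18(W), 17(W), 15(W) are all W)
n=20: W (go to 19, an L position)
n=21: W (go to 19, an L position)
n=22: L (options 21(W), 20(W), 18(W) are all W)
n=23: W (go to 22, an L position)
n=24: W (go to 22, an L position)
n=25: L (options 24(W), 23(W), 21(W) are all W)
n=26: W (go to 25, an L position)
n=27: W (go to 25, an L position)
n=28: L (options 27(W), 26(W), 24(W) are all W)
n=29: W (go to 28, an L position)
n=30: W (go to 28, an L position)
n=31: L (options 30(W), 29(W), 27(W) are all W)
n=32: W (go to 31, an L position)
n=33: W (go to 31, an L position)
n=34: L (options 33(W), 32(W), 30(W) are all W)
n=35: W (go to 34, an L position)

35: W, 27: W, 34: L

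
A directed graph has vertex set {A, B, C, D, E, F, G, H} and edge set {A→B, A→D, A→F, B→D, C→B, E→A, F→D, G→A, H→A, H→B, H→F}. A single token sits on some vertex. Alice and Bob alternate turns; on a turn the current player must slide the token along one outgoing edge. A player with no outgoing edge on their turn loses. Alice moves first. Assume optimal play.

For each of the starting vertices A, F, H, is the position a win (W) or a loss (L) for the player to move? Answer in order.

A: W, F: W, H: L

Use the standard recursion: the mover loses at a terminal position; elsewhere, the mover wins exactly when some move hands the opponent an L position.
Every edge goes from a vertex to one that appears earlier in the order D, F, B, A, G, C, H, E, so processing vertices in that order labels each vertex after all of its successors.
D: no outgoing edge → L
F: →D(L), so W
B: →D(L), so W
A: →D(L), so W
G: →A(W) only, which is W, so L
C: →B(W) only, which is W, so L
H: →A(W), B(W), F(W) — all W, so L
E: →A(W) only, which is W, so L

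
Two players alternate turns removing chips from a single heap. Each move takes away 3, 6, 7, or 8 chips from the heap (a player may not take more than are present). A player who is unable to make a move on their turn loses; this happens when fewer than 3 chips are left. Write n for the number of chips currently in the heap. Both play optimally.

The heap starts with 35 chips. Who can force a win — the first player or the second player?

The second player wins.

Compute win/loss labels from the base case upward. A position with no move is L. Any other position is W if it can reach an L in one move, else L.
n=0: no move → L
n=1: no move → L
n=2: no move → L
n=3: →0(L), so W
n=4: →1(L), so W
n=5: →2(L), so W
n=6: →0(L), so W
n=7: →1(L), so W
n=8: →2(L), so W
n=9: →2(L), so W
n=10: →2(L), so W
n=11: →8(W), 5(W), 4(W), 3(W) — all W, so L
n=12: →9(W), 6(W), 5(W), 4(W) — all W, so L
n=13: →10(W), 7(W), 6(W), 5(W) — all W, so L
n=14: →11(L), so W
n=15: →12(L), so W
n=16: →13(L), so W
n=17: →11(L), so W
n=18: →12(L), so W
n=19: →13(L), so W
n=20: →13(L), so W
n=21: →13(L), so W
n=22: →19(W), 16(W), 15(W), 14(W) — all W, so L
n=23: →20(W), 17(W), 16(W), 15(W) — all W, so L
n=24: →21(W), 18(W), 17(W), 16(W) — all W, so L
n=25: →22(L), so W
n=26: →23(L), so W
n=27: →24(L), so W
n=28: →22(L), so W
n=29: →23(L), so W
n=30: →24(L), so W
n=31: →24(L), so W
n=32: →24(L), so W
n=33: →30(W), 27(W), 26(W), 25(W) — all W, so L
n=34: →31(W), 28(W), 27(W), 26(W) — all W, so L
n=35: →32(W), 29(W), 28(W), 27(W) — all W, so L
Every move from 35 reaches a W position, so the mover loses.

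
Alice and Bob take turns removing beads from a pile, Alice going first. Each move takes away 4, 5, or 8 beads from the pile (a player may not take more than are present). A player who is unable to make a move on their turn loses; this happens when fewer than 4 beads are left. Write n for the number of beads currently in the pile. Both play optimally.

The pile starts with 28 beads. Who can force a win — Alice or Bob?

Compute win/loss labels from the base case upward. A position with no move is L. Any other position is W if it can reach an L in one move, else L.
n=0: no move → L
n=1: no move → L
n=2: no move → L
n=3: no move → L
n=4: can move to 0, which is L ⇒ W
n=5: can move to 1, which is L ⇒ W
n=6: can move to 2, which is L ⇒ W
n=7: can move to 3, which is L ⇒ W
n=8: can move to 3, which is L ⇒ W
n=9: can move to 1, which is L ⇒ W
n=10: can move to 2, which is L ⇒ W
n=11: can move to 3, which is L ⇒ W
n=12: moves to 8(W), 7(W), 4(W); every one is W ⇒ L
n=13: moves to 9(W), 8(W), 5(W); every one is W ⇒ L
n=14: moves to 10(W), 9(W), 6(W); every one is W ⇒ L
n=15: moves to 11(W), 10(W), 7(W); every one is W ⇒ L
n=16: can move to 12, which is L ⇒ W
n=17: can move to 13, which is L ⇒ W
n=18: can move to 14, which is L ⇒ W
n=19: can move to 15, which is L ⇒ W
n=20: can move to 15, which is L ⇒ W
n=21: can move to 13, which is L ⇒ W
n=22: can move to 14, which is L ⇒ W
n=23: can move to 15, which is L ⇒ W
n=24: moves to 20(W), 19(W), 16(W); every one is W ⇒ L
n=25: moves to 21(W), 20(W), 17(W); every one is W ⇒ L
n=26: moves to 22(W), 21(W), 18(W); every one is W ⇒ L
n=27: moves to 23(W), 22(W), 19(W); every one is W ⇒ L
n=28: can move to 24, which is L ⇒ W
From 28 Alice can remove 4, leaving 24, reaching an L position.

Alice wins.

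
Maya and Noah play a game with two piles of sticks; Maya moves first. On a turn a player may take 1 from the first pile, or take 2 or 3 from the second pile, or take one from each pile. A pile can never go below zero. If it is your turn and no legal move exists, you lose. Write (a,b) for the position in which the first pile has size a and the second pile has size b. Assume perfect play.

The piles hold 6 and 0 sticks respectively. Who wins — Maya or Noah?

Noah wins.

Label each position W (a win for the player to move) or L (a loss). A position with no legal move is L; any other position is W exactly when some move reaches an L, and L when every move reaches a W.
No move ever increases a pile, so every position that can arise here has a ≤ 6 and b ≤ 0; it is enough to label the cells with 0 ≤ a ≤ 6 and 0 ≤ b ≤ 0.
Every move lowers a or b (never raises either), so fill the grid row by row in increasing a, and left to right within a row: each cell's successors are then already labelled.
      b=0
a=0:    L
a=1:    W
a=2:    L
a=3:    W
a=4:    L
a=5:    W
a=6:    L
Cells with no legal move (terminal, hence L): (0,0).
The remaining L cells, each justified by listing all of its moves:
(2,0): the only move is to (1,0)(W), a W ⇒ L
(4,0): the only move is to (3,0)(W), a W ⇒ L
(6,0): the only move is to (5,0)(W), a W ⇒ L
Every other cell has at least one move into one of the L cells above, so it is W.
Every move from (6,0) reaches a W position, so the mover loses.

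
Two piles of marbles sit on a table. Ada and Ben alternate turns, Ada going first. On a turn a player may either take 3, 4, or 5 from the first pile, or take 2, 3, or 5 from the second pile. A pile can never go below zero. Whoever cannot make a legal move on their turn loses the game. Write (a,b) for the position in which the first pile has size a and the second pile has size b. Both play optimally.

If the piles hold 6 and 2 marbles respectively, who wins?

Label each position W (a win for the player to move) or L (a loss). A position with no legal move is L; any other position is W exactly when some move reaches an L, and L when every move reaches a W.
No move ever increases a pile, so every position that can arise here has a ≤ 6 and b ≤ 2; it is enough to label the cells with 0 ≤ a ≤ 6 and 0 ≤ b ≤ 2.
Every move lowers a or b (never raises either), so fill the grid row by row in increasing a, and left to right within a row: each cell's successors are then already labelled.
      b=0  b=1  b=2
a=0:    L    L    W
a=1:    L    L    W
a=2:    L    L    W
a=3:    W    W    L
a=4:    W    W    L
a=5:    W    W    L
a=6:    W    W    W
Cells with no legal move (terminal, hence L): (0,0), (0,1), (1,0), (1,1), (2,0), (2,1).
The remaining L cells, each justified by listing all of its moves:
(3,2): only reaches (0,2)(W), (3,0)(W), all W → L
(4,2): only reaches (1,2)(W), (0,2)(W), (4,0)(W), all W → L
(5,2): only reaches (2,2)(W), (1,2)(W), (0,2)(W), (5,0)(W), all W → L
Every other cell has at least one move into one of the L cells above, so it is W.
The starting position (6,2) is W: Ada should move to (3,2), handing over an L position.

Ada wins.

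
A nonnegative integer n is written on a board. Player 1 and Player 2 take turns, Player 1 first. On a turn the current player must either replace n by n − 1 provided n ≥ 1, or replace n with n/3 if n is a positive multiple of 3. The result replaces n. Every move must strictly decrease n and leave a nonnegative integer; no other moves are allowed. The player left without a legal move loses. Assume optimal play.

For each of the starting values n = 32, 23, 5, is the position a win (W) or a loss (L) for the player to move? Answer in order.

32: L, 23: W, 5: W

Positions with no move are L. A position that does have a move is losing for the player to move precisely when every available move leads to a winning position for the opponent. Fill in the labels:
n=0: no move → L
n=1: →0(L), so W
n=2: →1(W) only, which is W, so L
n=3: →2(L), so W
n=4: →3(W) only, which is W, so L
n=5: →4(L), so W
n=6: →2(L), so W
n=7: →6(W) only, which is W, so L
n=8: →7(L), so W
n=9: →3(W), 8(W) — all W, so L
n=10: →9(L), so W
n=11: →10(W) only, which is W, so L
n=12: →4(L), so W
n=13: →12(W) only, which is W, so L
n=14: →13(L), so W
n=15: →5(W), 14(W) — all W, so L
n=16: →15(L), so W
n=17: →16(W) only, which is W, so L
n=18: →17(L), so W
n=19: →18(W) only, which is W, so L
n=20: →19(L), so W
n=21: →7(L), so W
n=22: →21(W) only, which is W, so L
n=23: →22(L), so W
n=24: →8(W), 23(W) — all W, so L
n=25: →24(L), so W
n=26: →25(W) only, which is W, so L
n=27: →9(L), so W
n=28: →27(W) only, which is W, so L
n=29: →28(L), so W
n=30: →10(W), 29(W) — all W, so L
n=31: →30(L), so W
n=32: →31(W) only, which is W, so L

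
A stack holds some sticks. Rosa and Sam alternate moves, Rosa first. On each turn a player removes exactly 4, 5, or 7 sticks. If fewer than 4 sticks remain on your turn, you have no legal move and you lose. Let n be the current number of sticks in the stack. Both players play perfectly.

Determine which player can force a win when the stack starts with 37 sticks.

Compute win/loss labels from the base case upward. A position with no move is L. Any other position is W if it can reach an L in one move, else L.
n=0: no move → L
n=1: no move → L
n=2: no move → L
n=3: no move → L
n=4: reaches L-position 0 → W
n=5: reaches L-position 1 → W
n=6: reaches L-position 2 → W
n=7: reaches L-position 3 → W
n=8: reaches L-position 3 → W
n=9: reaches L-position 2 → W
n=10: reaches L-position 3 → W
n=11: only reaches 7(W), 6(W), 4(W), all W → L
n=12: only reaches 8(W), 7(W), 5(W), all W → L
n=13: only reaches 9(W), 8(W), 6(W), all W → L
n=14: only reaches 10(W), 9(W), 7(W), all W → L
n=15: reaches L-position 11 → W
n=16: reaches L-position 12 → W
n=17: reaches L-position 13 → W
n=18: reaches L-position 14 → W
n=19: reaches L-position 14 → W
n=20: reaches L-position 13 → W
n=21: reaches L-position 14 → W
n=22: only reaches 18(W), 17(W), 15(W), all W → L
n=23: only reaches 19(W), 18(W), 16(W), all W → L
n=24: only reaches 20(W), 19(W), 17(W), all W → L
n=25: only reaches 21(W), 20(W), 18(W), all W → L
n=26: reaches L-position 22 → W
n=27: reaches L-position 23 → W
n=28: reaches L-position 24 → W
n=29: reaches L-position 25 → W
n=30: reaches L-position 25 → W
n=31: reaches L-position 24 → W
n=32: reaches L-position 25 → W
n=33: only reaches 29(W), 28(W), 26(W), all W → L
n=34: only reaches 30(W), 29(W), 27(W), all W → L
n=35: only reaches 31(W), 30(W), 28(W), all W → L
n=36: only reaches 32(W), 31(W), 29(W), all W → L
n=37: reaches L-position 33 → W
From 37 Rosa can remove 4, leaving 33, reaching an L position.

Rosa wins.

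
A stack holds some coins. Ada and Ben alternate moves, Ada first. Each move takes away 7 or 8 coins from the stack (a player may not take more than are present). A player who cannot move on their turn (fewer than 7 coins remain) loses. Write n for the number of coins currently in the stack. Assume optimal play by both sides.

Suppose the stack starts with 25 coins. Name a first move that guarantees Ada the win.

Remove 7, leaving 18.

Positions with no move are L. A position that does have a move is losing for the player to move precisely when every available move leads to a winning position for the opponent. Fill in the labels:
n=0: no move → L
n=1: no move → L
n=2: no move → L
n=3: no move → L
n=4: no move → L
n=5: no move → L
n=6: no move → L
n=7: can move to 0, which is L ⇒ W
n=8: can move to 1, which is L ⇒ W
n=9: can move to 2, which is L ⇒ W
n=10: can move to 3, which is L ⇒ W
n=11: can move to 4, which is L ⇒ W
n=12: can move to 5, which is L ⇒ W
n=13: can move to 6, which is L ⇒ W
n=14: can move to 6, which is L ⇒ W
n=15: moves to 8(W), 7(W); every one is W ⇒ L
n=16: moves to 9(W), 8(W); every one is W ⇒ L
n=17: moves to 10(W), 9(W); every one is W ⇒ L
n=18: moves to 11(W), 10(W); every one is W ⇒ L
n=19: moves to 12(W), 11(W); every one is W ⇒ L
n=20: moves to 13(W), 12(W); every one is W ⇒ L
n=21: moves to 14(W), 13(W); every one is W ⇒ L
n=22: can move to 15, which is L ⇒ W
n=23: can move to 16, which is L ⇒ W
n=24: can move to 17, which is L ⇒ W
n=25: can move to 18, which is L ⇒ W
From 25, the L positions reachable in one move are: 18, 17. Any move reaching one of these is winning.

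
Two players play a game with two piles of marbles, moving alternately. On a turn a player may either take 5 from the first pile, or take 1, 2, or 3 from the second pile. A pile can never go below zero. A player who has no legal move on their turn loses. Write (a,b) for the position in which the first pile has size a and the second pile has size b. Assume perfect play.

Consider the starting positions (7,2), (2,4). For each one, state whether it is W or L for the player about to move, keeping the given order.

Classify positions by backward induction: terminal positions (no move available) are L. From any other position, the mover wins iff some move reaches an L.
No move ever increases a pile, so every position that can arise here has a ≤ 7 and b ≤ 4; it is enough to label the cells with 0 ≤ a ≤ 7 and 0 ≤ b ≤ 4.
Every move lowers a or b (never raises either), so fill the grid row by row in increasing a, and left to right within a row: each cell's successors are then already labelled.
      b=0  b=1  b=2  b=3  b=4
a=0:    L    W    W    W    L
a=1:    L    W    W    W    L
a=2:    L    W    W    W    L
a=3:    L    W    W    W    L
a=4:    L    W    W    W    L
a=5:    W    L    W    W    W
a=6:    W    L    W    W    W
a=7:    W    L    W    W    W
Cells with no legal move (terminal, hence L): (0,0), (1,0), (2,0), (3,0), (4,0).
The remaining L cells, each justified by listing all of its moves:
(0,4): only reaches (0,3)(W), (0,2)(W), (0,1)(W), all W → L
(1,4): only reaches (1,3)(W), (1,2)(W), (1,1)(W), all W → L
(2,4): only reaches (2,3)(W), (2,2)(W), (2,1)(W), all W → L
(3,4): only reaches (3,3)(W), (3,2)(W), (3,1)(W), all W → L
(4,4): only reaches (4,3)(W), (4,2)(W), (4,1)(W), all W → L
(5,1): only reaches (0,1)(W), (5,0)(W), all W → L
(6,1): only reaches (1,1)(W), (6,0)(W), all W → L
(7,1): only reaches (2,1)(W), (7,0)(W), all W → L
Every other cell has at least one move into one of the L cells above, so it is W.
(7,2): the move to (7,1) reaches an L cell, so W
(2,4): one of the L cells justified above, so L

(7,2): W, (2,4): L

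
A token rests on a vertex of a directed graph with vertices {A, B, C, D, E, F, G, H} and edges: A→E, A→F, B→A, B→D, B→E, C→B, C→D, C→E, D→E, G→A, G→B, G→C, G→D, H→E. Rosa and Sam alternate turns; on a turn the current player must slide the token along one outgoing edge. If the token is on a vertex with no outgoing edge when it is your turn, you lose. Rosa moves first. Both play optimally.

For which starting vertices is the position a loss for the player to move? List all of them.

Compute win/loss labels from the base case upward. A position with no move is L. Any other position is W if it can reach an L in one move, else L.
Every edge goes from a vertex to one that appears earlier in the order F, E, A, D, B, C, G, H, so processing vertices in that order labels each vertex after all of its successors.
F: no outgoing edge → L
E: no outgoing edge → L
A: can move to E, which is L ⇒ W
D: can move to E, which is L ⇒ W
B: can move to E, which is L ⇒ W
C: can move to E, which is L ⇒ W
G: moves to C(W), B(W), D(W), A(W); every one is W ⇒ L
H: can move to E, which is L ⇒ W
Reading off the rows marked L gives the requested list; there are 3 such vertices.

E, F, G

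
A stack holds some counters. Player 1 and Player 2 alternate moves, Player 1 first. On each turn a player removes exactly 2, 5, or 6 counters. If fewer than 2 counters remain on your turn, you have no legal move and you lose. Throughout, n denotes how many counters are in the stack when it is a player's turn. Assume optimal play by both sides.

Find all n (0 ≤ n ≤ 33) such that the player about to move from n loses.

Positions with no move are L. A position that does have a move is losing for the player to move precisely when every available move leads to a winning position for the opponent. Fill in the labels:
n=0: no move → L
n=1: no move → L
n=2: W (go to 0, an L position)
n=3: W (go to 1, an L position)
n=4: L (sole option 2(W) is W)
n=5: W (go to 0, an L position)
n=6: W (go to 4, an L position)
n=7: W (go to 1, an L position)
n=8: L (options 6(W), 3(W), 2(W) are all W)
n=9: W (go to 4, an L position)
n=10: W (go to 8, an L position)
n=11: L (options 9(W), 6(W), 5(W) are all W)
n=12: L (options 10(W), 7(W), 6(W) are all W)
n=13: W (go to 11, an L position)
n=14: W (go to 12, an L position)
n=15: L (options 13(W), 10(W), 9(W) are all W)
n=16: W (go to 11, an L position)
n=17: W (go to 15, an L position)
n=18: W (go to 12, an L position)
n=19: L (options 17(W), 14(W), 13(W) are all W)
n=20: W (go to 15, an L position)
n=21: W (go to 19, an L position)
n=22: L (options 20(W), 17(W), 16(W) are all W)
n=23: L (options 21(W), 18(W), 17(W) are all W)
n=24: W (go to 22, an L position)
n=25: W (go to 23, an L position)
n=26: L (options 24(W), 21(W), 20(W) are all W)
n=27: W (go to 22, an L position)
n=28: W (go to 26, an L position)
n=29: W (go to 23, an L position)
n=30: L (options 28(W), 25(W), 24(W) are all W)
n=31: W (go to 26, an L position)
n=32: W (go to 30, an L position)
n=33: L (options 31(W), 28(W), 27(W) are all W)
The losing starting values of n are exactly the entries labelled L in this table (13 of them).

0, 1, 4, 8, 11, 12, 15, 19, 22, 23, 26, 30, 33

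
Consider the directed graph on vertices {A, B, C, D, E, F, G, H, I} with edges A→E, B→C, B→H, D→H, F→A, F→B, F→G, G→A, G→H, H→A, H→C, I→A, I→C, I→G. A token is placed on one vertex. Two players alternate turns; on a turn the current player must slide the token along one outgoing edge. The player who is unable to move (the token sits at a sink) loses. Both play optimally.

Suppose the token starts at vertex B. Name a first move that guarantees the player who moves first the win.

Move to C.

Build the W/L table. Terminal = L. A non-terminal position is W if it has a move to some L; otherwise it is L.
Every edge goes from a vertex to one that appears earlier in the order C, E, A, H, G, I, B, D, F, so processing vertices in that order labels each vertex after all of its successors.
C: no outgoing edge → L
E: no outgoing edge → L
A: W (go to E, an L position)
H: W (go to C, an L position)
G: L (options H(W), A(W) are all W)
I: W (go to G, an L position)
B: W (go to C, an L position)
D: L (sole option H(W) is W)
F: W (go to G, an L position)
From B, the L positions reachable in one move are: C.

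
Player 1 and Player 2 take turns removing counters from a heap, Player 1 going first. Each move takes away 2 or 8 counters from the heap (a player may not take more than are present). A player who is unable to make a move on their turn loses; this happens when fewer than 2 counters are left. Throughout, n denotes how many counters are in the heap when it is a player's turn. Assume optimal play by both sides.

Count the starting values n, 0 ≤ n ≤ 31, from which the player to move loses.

Label each position W (a win for the player to move) or L (a loss). A position with no legal move is L; any other position is W exactly when some move reaches an L, and L when every move reaches a W.
n=0: no move → L
n=1: no move → L
n=2: →0(L), so W
n=3: →1(L), so W
n=4: →2(W) only, which is W, so L
n=5: →3(W) only, which is W, so L
n=6: →4(L), so W
n=7: →5(L), so W
n=8: →0(L), so W
n=9: →1(L), so W
n=10: →8(W), 2(W) — all W, so L
n=11: →9(W), 3(W) — all W, so L
n=12: →10(L), so W
n=13: →11(L), so W
n=14: →12(W), 6(W) — all W, so L
n=15: →13(W), 7(W) — all W, so L
n=16: →14(L), so W
n=17: →15(L), so W
n=18: →10(L), so W
n=19: →11(L), so W
n=20: →18(W), 12(W) — all W, so L
n=21: →19(W), 13(W) — all W, so L
n=22: →20(L), so W
n=23: →21(L), so W
n=24: →22(W), 16(W) — all W, so L
n=25: →23(W), 17(W) — all W, so L
n=26: →24(L), so W
n=27: →25(L), so W
n=28: →20(L), so W
n=29: →21(L), so W
n=30: →28(W), 22(W) — all W, so L
n=31: →29(W), 23(W) — all W, so L
L entries with 0 ≤ n ≤ 31: n = 0, 1, 4, 5, 10, 11, 14, 15, 20, 21, 24, 25, 30, 31; that makes 14.

14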